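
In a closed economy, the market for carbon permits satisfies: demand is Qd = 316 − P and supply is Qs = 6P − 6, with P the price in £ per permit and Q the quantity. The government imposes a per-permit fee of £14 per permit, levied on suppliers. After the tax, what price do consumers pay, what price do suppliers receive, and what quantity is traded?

Before the tax: set 316 − P = 6P − 6 → P* = £46, Q* = 270.
With the tax collected from suppliers, supply shifts: Qs = 6(P − 14) − 6.
New equilibrium: consumers pay £58, suppliers receive £44, Q = 258. (Wedge: Pb − Ps = 14.)

Consumers pay £58; suppliers receive £44; quantity = 258.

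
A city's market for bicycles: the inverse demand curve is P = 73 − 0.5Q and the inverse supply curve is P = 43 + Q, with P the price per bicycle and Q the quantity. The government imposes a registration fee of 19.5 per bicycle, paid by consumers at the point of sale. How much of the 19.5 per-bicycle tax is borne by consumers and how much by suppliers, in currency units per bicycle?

Rewrite in direct form: Qd = 146 − 2P and Qs = P − 43.
Before the tax: set 146 − 2P = P − 43 → P* = 63, Q* = 20.
With the tax collected from consumers, demand (in seller-price terms) shifts: Qd = 146 − 2(P + 19.5).
Solving gives Q = 7 with consumers paying 69.5 and suppliers receiving 50 (the 19.5 wedge).
Burden on consumers: 6.5; on suppliers: 13. (They sum to 19.5.)
The less price-elastic side of the market bears the larger share of a per-unit tax.

Consumers bear 6.5 per bicycle; suppliers bear 13 per bicycle.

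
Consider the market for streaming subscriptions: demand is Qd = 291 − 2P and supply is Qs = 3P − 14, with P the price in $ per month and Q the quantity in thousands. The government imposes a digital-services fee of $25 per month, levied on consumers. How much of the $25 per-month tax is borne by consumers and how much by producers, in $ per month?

Consumers bear $15 per month; producers bear $10 per month.

Before the tax: set 291 − 2P = 3P − 14 → P* = $61, Q* = 169.
With the tax collected from consumers, demand (in seller-price terms) shifts: Qd = 291 − 2(P + 25).
New equilibrium: consumers pay $76, producers receive $51, Q = 139. (Wedge: Pb − Ps = 25.)
Burden on consumers: $15; on producers: $10. (They sum to $25.)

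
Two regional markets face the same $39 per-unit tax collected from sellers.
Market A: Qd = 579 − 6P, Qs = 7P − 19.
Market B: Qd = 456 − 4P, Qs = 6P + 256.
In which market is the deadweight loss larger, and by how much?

Market A, by $631.8.

Market A: pre-tax P* = $46, Q* = 303; post-tax Q = 177; deadweight loss = $2457.
Market B: pre-tax P* = $20, Q* = 376; post-tax Q = 282.4; deadweight loss = $1825.2.
Difference: $2457 vs $1825.2 → market A is larger by $631.8.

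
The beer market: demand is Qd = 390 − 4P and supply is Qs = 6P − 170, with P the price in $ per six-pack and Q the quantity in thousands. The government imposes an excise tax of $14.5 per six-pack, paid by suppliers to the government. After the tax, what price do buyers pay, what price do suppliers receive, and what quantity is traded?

Without the tax, 390 − 4P = 6P − 170 gives 10P = 560, so P* = $56 and Q* = 166.
With the tax collected from suppliers, supply shifts: Qs = 6(P − 14.5) − 170.
New equilibrium: buyers pay $64.7, suppliers receive $50.2, Q = 131.2. (Wedge: Pb − Ps = 14.5.)
The less price-elastic side of the market bears the larger share of a per-unit tax.

Buyers pay $64.7; suppliers receive $50.2; quantity = 131.2.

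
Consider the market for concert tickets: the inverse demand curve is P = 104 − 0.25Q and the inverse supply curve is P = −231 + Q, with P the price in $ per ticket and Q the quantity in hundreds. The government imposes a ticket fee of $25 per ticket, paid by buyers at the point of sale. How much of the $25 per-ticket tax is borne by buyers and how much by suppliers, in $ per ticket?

Rewrite in direct form: Qd = 416 − 4P and Qs = P + 231.
Without the tax, 416 − 4P = P + 231 gives 5P = 185, so P* = $37 and Q* = 268.
With the tax collected from buyers, demand (in seller-price terms) shifts: Qd = 416 − 4(P + 25).
Solving gives Q = 248 with buyers paying $42 and suppliers receiving $17 (the $25 wedge).
Burden on buyers: $5; on suppliers: $20. (They sum to $25.)
The less price-elastic side of the market bears the larger share of a per-unit tax.

Buyers bear $5 per ticket; suppliers bear $20 per ticket.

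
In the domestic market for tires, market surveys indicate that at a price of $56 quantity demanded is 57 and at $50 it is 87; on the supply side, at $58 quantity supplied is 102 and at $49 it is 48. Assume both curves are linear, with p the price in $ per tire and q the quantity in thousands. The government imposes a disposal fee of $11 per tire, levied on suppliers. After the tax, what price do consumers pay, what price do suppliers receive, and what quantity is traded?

Consumers pay $59; suppliers receive $48; quantity = 42.

Demand slope: (87 − 57)/(50 − 56) = -5, so qd = 337 − 5p.
Supply slope: (48 − 102)/(49 − 58) = 6, so qs = 6p − 246.
Before the tax: set 337 − 5p = 6p − 246 → p* = $53, q* = 72.
With the tax collected from suppliers, supply shifts: qs = 6(p − 11) − 246.
New equilibrium: consumers pay $59, suppliers receive $48, q = 42. (Wedge: pb − ps = 11.)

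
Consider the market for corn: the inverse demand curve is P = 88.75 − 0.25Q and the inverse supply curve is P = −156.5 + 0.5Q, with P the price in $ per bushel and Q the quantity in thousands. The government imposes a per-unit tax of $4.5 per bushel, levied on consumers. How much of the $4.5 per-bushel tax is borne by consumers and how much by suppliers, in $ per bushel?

Rewrite in direct form: Qd = 355 − 4P and Qs = 2P + 313.
Without the tax, 355 − 4P = 2P + 313 gives 6P = 42, so P* = $7 and Q* = 327.
With the tax collected from consumers, demand (in seller-price terms) shifts: Qd = 355 − 4(P + 4.5).
New equilibrium: consumers pay $8.5, suppliers receive $4, Q = 321. (Wedge: Pb − Ps = 4.5.)
Burden on consumers: $1.5; on suppliers: $3. (They sum to $4.5.)

Consumers bear $1.5 per bushel; suppliers bear $3 per bushel.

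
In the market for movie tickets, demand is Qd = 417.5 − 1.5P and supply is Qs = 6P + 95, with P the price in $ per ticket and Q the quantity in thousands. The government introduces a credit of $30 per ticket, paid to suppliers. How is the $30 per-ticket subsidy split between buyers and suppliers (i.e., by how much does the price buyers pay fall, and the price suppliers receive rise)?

Before the subsidy: set 417.5 − 1.5P = 6P + 95 → P* = $43, Q* = 353.
With a per-unit subsidy paid to suppliers, each receives P + 30 per unit sold, so supply becomes Qs = 6(P + 30) + 95.
Solving gives Q = 389 with buyers paying $19 and suppliers receiving $49 (the $30 wedge).
Gain to buyers: $24; to suppliers: $6. (They sum to $30.)

Buyers gain $24 per ticket; suppliers gain $6 per ticket.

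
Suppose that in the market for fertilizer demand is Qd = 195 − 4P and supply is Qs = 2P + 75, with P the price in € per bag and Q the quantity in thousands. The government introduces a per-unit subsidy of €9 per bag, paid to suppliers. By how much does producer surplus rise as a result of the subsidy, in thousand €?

Producer surplus rises by €726 thousand.

Without the subsidy, 195 − 4P = 2P + 75 gives 6P = 120, so P* = €20 and Q* = 115.
With a per-unit subsidy paid to suppliers, each receives P + 9 per unit sold, so supply becomes Qs = 2(P + 9) + 75.
Solving gives Q = 127 with buyers paying €17 and suppliers receiving €26 (the €9 wedge).
ΔPS is the trapezoid between Q = 127 and Q = 115 of height €6: ½ · (115 + 127) · 6 = €726.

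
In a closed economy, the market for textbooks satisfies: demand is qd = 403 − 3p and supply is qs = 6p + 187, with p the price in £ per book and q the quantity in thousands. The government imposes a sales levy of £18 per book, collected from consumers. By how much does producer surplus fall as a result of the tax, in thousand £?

Before the tax: set 403 − 3p = 6p + 187 → p* = £24, q* = 331.
With the tax collected from consumers, demand (in seller-price terms) shifts: qd = 403 − 3(p + 18).
New equilibrium: consumers pay £36, sellers receive £18, q = 295. (Wedge: pb − ps = 18.)
ΔPS is the trapezoid between Q = 295 and Q = 331 of height £6: ½ · (331 + 295) · 6 = £1878.

Producer surplus falls by £1878 thousand.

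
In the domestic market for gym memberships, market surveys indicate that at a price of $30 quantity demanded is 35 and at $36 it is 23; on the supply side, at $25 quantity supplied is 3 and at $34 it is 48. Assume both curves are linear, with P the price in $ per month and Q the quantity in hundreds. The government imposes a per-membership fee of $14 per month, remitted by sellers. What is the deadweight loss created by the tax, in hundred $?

Demand slope: (23 − 35)/(36 − 30) = -2, so Qd = 95 − 2P.
Supply slope: (48 − 3)/(34 − 25) = 5, so Qs = 5P − 122.
Before the tax: set 95 − 2P = 5P − 122 → P* = $31, Q* = 33.
With the tax collected from sellers, supply shifts: Qs = 5(P − 14) − 122.
Solving gives Q = 13 with buyers paying $41 and sellers receiving $27 (the $14 wedge).
Quantity falls by |ΔQ| = |33 − 13| = 20.
DWL = ½ · t · |ΔQ| = ½ · 14 · 20 = $140.

Deadweight loss = $140 hundred.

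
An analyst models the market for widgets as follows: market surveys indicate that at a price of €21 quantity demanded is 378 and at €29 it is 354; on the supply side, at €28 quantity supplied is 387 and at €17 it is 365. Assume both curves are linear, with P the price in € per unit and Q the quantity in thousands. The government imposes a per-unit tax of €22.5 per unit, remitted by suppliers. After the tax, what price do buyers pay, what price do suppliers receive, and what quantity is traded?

Buyers pay €31; suppliers receive €8.5; quantity = 348.

Demand slope: (354 − 378)/(29 − 21) = -3, so Qd = 441 − 3P.
Supply slope: (365 − 387)/(17 − 28) = 2, so Qs = 2P + 331.
Without the tax, 441 − 3P = 2P + 331 gives 5P = 110, so P* = €22 and Q* = 375.
With the tax collected from suppliers, supply shifts: Qs = 2(P − 22.5) + 331.
Solving gives Q = 348 with buyers paying €31 and suppliers receiving €8.5 (the €22.5 wedge).
The less price-elastic side of the market bears the larger share of a per-unit tax.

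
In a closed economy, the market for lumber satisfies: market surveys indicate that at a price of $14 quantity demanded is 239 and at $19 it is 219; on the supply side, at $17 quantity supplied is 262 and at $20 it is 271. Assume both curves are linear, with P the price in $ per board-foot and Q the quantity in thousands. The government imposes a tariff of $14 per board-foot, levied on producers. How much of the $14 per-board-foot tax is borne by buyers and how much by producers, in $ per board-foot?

Buyers bear $6 per board-foot; producers bear $8 per board-foot.

Demand slope: (219 − 239)/(19 − 14) = -4, so Qd = 295 − 4P.
Supply slope: (271 − 262)/(20 − 17) = 3, so Qs = 3P + 211.
Before the tax: set 295 − 4P = 3P + 211 → P* = $12, Q* = 247.
With the tax collected from producers, supply shifts: Qs = 3(P − 14) + 211.
Solving gives Q = 223 with buyers paying $18 and producers receiving $4 (the $14 wedge).
Burden on buyers: $6; on producers: $8. (They sum to $14.)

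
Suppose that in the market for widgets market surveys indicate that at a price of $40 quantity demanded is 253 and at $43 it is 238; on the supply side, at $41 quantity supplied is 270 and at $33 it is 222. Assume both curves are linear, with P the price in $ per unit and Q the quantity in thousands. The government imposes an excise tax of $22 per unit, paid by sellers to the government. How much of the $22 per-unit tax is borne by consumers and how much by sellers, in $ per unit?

Demand slope: (238 − 253)/(43 − 40) = -5, so Qd = 453 − 5P.
Supply slope: (222 − 270)/(33 − 41) = 6, so Qs = 6P + 24.
Without the tax, 453 − 5P = 6P + 24 gives 11P = 429, so P* = $39 and Q* = 258.
With the tax collected from sellers, supply shifts: Qs = 6(P − 22) + 24.
New equilibrium: consumers pay $51, sellers receive $29, Q = 198. (Wedge: Pb − Ps = 22.)
Burden on consumers: $12; on sellers: $10. (They sum to $22.)
The less price-elastic side of the market bears the larger share of a per-unit tax.

Consumers bear $12 per unit; sellers bear $10 per unit.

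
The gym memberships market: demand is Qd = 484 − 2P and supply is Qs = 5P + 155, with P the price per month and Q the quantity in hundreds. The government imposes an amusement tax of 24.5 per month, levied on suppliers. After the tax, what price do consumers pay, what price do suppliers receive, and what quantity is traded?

Before the tax: set 484 − 2P = 5P + 155 → P* = 47, Q* = 390.
With the tax collected from suppliers, supply shifts: Qs = 5(P − 24.5) + 155.
Solving gives Q = 355 with consumers paying 64.5 and suppliers receiving 40 (the 24.5 wedge).

Consumers pay 64.5; suppliers receive 40; quantity = 355.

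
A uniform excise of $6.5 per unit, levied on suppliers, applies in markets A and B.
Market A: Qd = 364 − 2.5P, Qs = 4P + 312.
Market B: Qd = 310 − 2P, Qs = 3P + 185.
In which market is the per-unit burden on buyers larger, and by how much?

Market A: pre-tax P* = $8, Q* = 344; post-tax Q = 334; per-unit burden on buyers = $4.
Market B: pre-tax P* = $25, Q* = 260; post-tax Q = 252.2; per-unit burden on buyers = $3.9.
Difference: $4 vs $3.9 → market A is larger by $0.1.

Market A, by $0.1.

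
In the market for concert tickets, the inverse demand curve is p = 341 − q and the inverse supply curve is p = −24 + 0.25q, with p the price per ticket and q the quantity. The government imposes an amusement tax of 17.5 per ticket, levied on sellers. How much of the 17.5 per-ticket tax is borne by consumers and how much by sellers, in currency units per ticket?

Consumers bear 14 per ticket; sellers bear 3.5 per ticket.

Rewrite in direct form: qd = 341 − p and qs = 4p + 96.
Without the tax, 341 − p = 4p + 96 gives 5p = 245, so p* = 49 and q* = 292.
With the tax collected from sellers, supply shifts: qs = 4(p − 17.5) + 96.
Solving gives q = 278 with consumers paying 63 and sellers receiving 45.5 (the 17.5 wedge).
Burden on consumers: 14; on sellers: 3.5. (They sum to 17.5.)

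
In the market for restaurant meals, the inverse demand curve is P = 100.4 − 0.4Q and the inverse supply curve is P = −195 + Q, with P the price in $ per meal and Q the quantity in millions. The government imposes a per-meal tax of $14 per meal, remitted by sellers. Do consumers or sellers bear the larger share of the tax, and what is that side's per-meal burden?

Sellers bear the larger share: $10 per meal.

Rewrite in direct form: Qd = 251 − 2.5P and Qs = P + 195.
Without the tax, 251 − 2.5P = P + 195 gives 3.5P = 56, so P* = $16 and Q* = 211.
With the tax collected from sellers, supply shifts: Qs = (P − 14) + 195.
New equilibrium: consumers pay $20, sellers receive $6, Q = 201. (Wedge: Pb − Ps = 14.)
Per-meal burden: consumers $4, sellers $10.
Sellers take the larger share because supply is less price-elastic here (demand slope 2.5 vs supply slope 1).
The less price-elastic side of the market bears the larger share of a per-unit tax.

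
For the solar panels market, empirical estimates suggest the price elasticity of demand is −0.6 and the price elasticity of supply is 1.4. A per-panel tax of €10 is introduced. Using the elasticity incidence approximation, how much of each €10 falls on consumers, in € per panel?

Consumers bear ≈ €7 per panel.

Incidence ratio: consumers' share ≈ εs / (εs + |εd|) = 1.4 / (1.4 + 0.6) = 0.7.
So consumers bear ≈ 0.7 × €10 = €7; producers bear €3.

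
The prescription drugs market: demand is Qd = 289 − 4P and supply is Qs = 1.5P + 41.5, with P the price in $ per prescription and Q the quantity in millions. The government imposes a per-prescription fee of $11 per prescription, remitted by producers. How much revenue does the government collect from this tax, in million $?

Before the tax: set 289 − 4P = 1.5P + 41.5 → P* = $45, Q* = 109.
With the tax collected from producers, supply shifts: Qs = 1.5(P − 11) + 41.5.
Solving gives Q = 97 with consumers paying $48 and producers receiving $37 (the $11 wedge).
Revenue = t · Q = 11 · 97 = $1067.

Tax revenue = $1067 million.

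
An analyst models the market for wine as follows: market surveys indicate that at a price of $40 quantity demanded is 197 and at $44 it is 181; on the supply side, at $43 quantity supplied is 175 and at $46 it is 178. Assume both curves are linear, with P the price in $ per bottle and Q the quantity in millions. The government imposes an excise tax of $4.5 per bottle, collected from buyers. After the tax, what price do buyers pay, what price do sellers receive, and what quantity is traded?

Buyers pay $45.9; sellers receive $41.4; quantity = 173.4.

Demand slope: (181 − 197)/(44 − 40) = -4, so Qd = 357 − 4P.
Supply slope: (178 − 175)/(46 − 43) = 1, so Qs = P + 132.
Without the tax, 357 − 4P = P + 132 gives 5P = 225, so P* = $45 and Q* = 177.
With the tax collected from buyers, demand (in seller-price terms) shifts: Qd = 357 − 4(P + 4.5).
Solving gives Q = 173.4 with buyers paying $45.9 and sellers receiving $41.4 (the $4.5 wedge).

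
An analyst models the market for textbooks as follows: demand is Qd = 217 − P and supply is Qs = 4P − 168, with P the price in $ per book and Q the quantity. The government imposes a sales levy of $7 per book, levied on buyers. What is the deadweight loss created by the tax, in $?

Without the tax, 217 − P = 4P − 168 gives 5P = 385, so P* = $77 and Q* = 140.
With the tax collected from buyers, demand (in seller-price terms) shifts: Qd = 217 − (P + 7).
Solving gives Q = 134.4 with buyers paying $82.6 and producers receiving $75.6 (the $7 wedge).
Quantity falls by |ΔQ| = |140 − 134.4| = 5.6.
DWL = ½ · t · |ΔQ| = ½ · 7 · 5.6 = $19.6.

Deadweight loss = $19.6.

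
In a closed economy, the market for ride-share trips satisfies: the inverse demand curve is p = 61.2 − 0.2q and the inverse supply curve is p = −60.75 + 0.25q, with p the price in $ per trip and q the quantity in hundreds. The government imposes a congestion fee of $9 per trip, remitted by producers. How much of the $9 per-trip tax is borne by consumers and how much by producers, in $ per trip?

Consumers bear $4 per trip; producers bear $5 per trip.

Inverting to q(p) form: qd = 306 − 5p; qs = 4p + 243.
Before the tax: set 306 − 5p = 4p + 243 → p* = $7, q* = 271.
With the tax collected from producers, supply shifts: qs = 4(p − 9) + 243.
New equilibrium: consumers pay $11, producers receive $2, q = 251. (Wedge: pb − ps = 9.)
Burden on consumers: $4; on producers: $5. (They sum to $9.)
The less price-elastic side of the market bears the larger share of a per-unit tax.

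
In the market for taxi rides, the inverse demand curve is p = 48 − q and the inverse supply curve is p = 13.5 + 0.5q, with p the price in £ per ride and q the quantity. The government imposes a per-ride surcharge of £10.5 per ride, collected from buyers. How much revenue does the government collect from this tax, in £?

Tax revenue = £168.

Rewrite in direct form: qd = 48 − p and qs = 2p − 27.
Before the tax: set 48 − p = 2p − 27 → p* = £25, q* = 23.
With the tax collected from buyers, demand (in seller-price terms) shifts: qd = 48 − (p + 10.5).
New equilibrium: buyers pay £32, sellers receive £21.5, q = 16. (Wedge: pb − ps = 10.5.)
Revenue = t · Q = 10.5 · 16 = £168.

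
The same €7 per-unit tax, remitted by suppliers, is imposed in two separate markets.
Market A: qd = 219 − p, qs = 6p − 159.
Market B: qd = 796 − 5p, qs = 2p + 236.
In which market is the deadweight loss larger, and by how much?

Market A: pre-tax p* = €54, q* = 165; post-tax q = 159; deadweight loss = €21.
Market B: pre-tax p* = €80, q* = 396; post-tax q = 386; deadweight loss = €35.
Difference: €21 vs €35 → market B is larger by €14.

Market B, by €14.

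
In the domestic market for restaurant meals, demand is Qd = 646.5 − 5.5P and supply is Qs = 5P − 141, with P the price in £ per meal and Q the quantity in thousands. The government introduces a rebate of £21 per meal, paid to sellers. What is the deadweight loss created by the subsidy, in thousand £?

Without the subsidy, 646.5 − 5.5P = 5P − 141 gives 10.5P = 787.5, so P* = £75 and Q* = 234.
With a per-unit subsidy paid to sellers, each receives P + 21 per unit sold, so supply becomes Qs = 5(P + 21) − 141.
Solving gives Q = 289 with buyers paying £65 and sellers receiving £86 (the £21 wedge).
Quantity rises by |ΔQ| = |234 − 289| = 55.
DWL = ½ · t · |ΔQ| = ½ · 21 · 55 = £577.5.

Deadweight loss = £577.5 thousand.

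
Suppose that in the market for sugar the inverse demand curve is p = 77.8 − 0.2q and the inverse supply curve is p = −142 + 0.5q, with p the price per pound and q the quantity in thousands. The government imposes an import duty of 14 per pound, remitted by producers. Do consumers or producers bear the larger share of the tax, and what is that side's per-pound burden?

Inverting to q(p) form: qd = 389 − 5p; qs = 2p + 284.
Without the tax, 389 − 5p = 2p + 284 gives 7p = 105, so p* = 15 and q* = 314.
With the tax collected from producers, supply shifts: qs = 2(p − 14) + 284.
New equilibrium: consumers pay 19, producers receive 5, q = 294. (Wedge: pb − ps = 14.)
Per-pound burden: consumers 4, producers 10.
Producers take the larger share because supply is less price-elastic here (demand slope 5 vs supply slope 2).

Producers bear the larger share: 10 per pound.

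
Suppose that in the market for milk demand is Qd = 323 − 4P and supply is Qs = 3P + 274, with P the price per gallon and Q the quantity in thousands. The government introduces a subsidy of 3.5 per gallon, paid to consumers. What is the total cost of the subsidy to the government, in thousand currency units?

Before the subsidy: set 323 − 4P = 3P + 274 → P* = 7, Q* = 295.
With a per-unit subsidy paid to consumers, each effectively pays P − 3.5, so demand becomes Qd = 323 − 4(P − 3.5).
New equilibrium: consumers pay 5.5, producers receive 9, Q = 301. (Wedge: Pb − Ps = −3.5.)
Outlay = t · Q = 3.5 · 301 = 1053.5.

Government outlay = 1053.5 thousand.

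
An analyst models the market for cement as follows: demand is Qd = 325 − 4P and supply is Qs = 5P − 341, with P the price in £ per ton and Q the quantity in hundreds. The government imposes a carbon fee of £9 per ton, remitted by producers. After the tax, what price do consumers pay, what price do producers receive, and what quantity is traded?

Without the tax, 325 − 4P = 5P − 341 gives 9P = 666, so P* = £74 and Q* = 29.
With the tax collected from producers, supply shifts: Qs = 5(P − 9) − 341.
New equilibrium: consumers pay £79, producers receive £70, Q = 9. (Wedge: Pb − Ps = 9.)
The less price-elastic side of the market bears the larger share of a per-unit tax.

Consumers pay £79; producers receive £70; quantity = 9.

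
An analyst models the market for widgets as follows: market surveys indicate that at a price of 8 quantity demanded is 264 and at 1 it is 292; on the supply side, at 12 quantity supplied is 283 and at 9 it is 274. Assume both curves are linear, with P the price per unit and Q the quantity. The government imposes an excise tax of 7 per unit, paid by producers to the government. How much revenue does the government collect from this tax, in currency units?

Demand slope: (292 − 264)/(1 − 8) = -4, so Qd = 296 − 4P.
Supply slope: (274 − 283)/(9 − 12) = 3, so Qs = 3P + 247.
Before the tax: set 296 − 4P = 3P + 247 → P* = 7, Q* = 268.
With the tax collected from producers, supply shifts: Qs = 3(P − 7) + 247.
Solving gives Q = 256 with buyers paying 10 and producers receiving 3 (the 7 wedge).
Revenue = t · Q = 7 · 256 = 1792.

Tax revenue = 1792.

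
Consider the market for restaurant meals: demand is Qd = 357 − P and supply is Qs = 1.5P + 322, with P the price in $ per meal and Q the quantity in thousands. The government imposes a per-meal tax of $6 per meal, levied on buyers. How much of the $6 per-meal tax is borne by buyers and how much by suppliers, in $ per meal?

Buyers bear $3.6 per meal; suppliers bear $2.4 per meal.

Without the tax, 357 − P = 1.5P + 322 gives 2.5P = 35, so P* = $14 and Q* = 343.
With the tax collected from buyers, demand (in seller-price terms) shifts: Qd = 357 − (P + 6).
Solving gives Q = 339.4 with buyers paying $17.6 and suppliers receiving $11.6 (the $6 wedge).
Burden on buyers: $3.6; on suppliers: $2.4. (They sum to $6.)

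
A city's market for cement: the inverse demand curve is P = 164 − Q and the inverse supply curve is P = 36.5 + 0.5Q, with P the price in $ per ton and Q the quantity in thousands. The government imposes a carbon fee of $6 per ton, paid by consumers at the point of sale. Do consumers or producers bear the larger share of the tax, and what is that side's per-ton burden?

Consumers bear the larger share: $4 per ton.

Inverting to Q(P) form: Qd = 164 − P; Qs = 2P − 73.
Before the tax: set 164 − P = 2P − 73 → P* = $79, Q* = 85.
With the tax collected from consumers, demand (in seller-price terms) shifts: Qd = 164 − (P + 6).
Solving gives Q = 81 with consumers paying $83 and producers receiving $77 (the $6 wedge).
Per-ton burden: consumers $4, producers $2.
Consumers take the larger share because demand is less price-elastic here (demand slope 1 vs supply slope 2).
The less price-elastic side of the market bears the larger share of a per-unit tax.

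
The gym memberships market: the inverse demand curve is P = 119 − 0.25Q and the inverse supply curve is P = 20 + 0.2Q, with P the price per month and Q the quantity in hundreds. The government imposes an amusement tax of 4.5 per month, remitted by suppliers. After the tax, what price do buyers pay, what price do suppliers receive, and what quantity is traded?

Rewrite in direct form: Qd = 476 − 4P and Qs = 5P − 100.
Without the tax, 476 − 4P = 5P − 100 gives 9P = 576, so P* = 64 and Q* = 220.
With the tax collected from suppliers, supply shifts: Qs = 5(P − 4.5) − 100.
Solving gives Q = 210 with buyers paying 66.5 and suppliers receiving 62 (the 4.5 wedge).

Buyers pay 66.5; suppliers receive 62; quantity = 210.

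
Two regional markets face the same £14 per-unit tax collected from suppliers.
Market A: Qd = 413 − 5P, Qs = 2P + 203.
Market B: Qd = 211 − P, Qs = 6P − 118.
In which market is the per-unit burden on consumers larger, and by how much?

Market B, by £8.

Market A: pre-tax P* = £30, Q* = 263; post-tax Q = 243; per-unit burden on consumers = £4.
Market B: pre-tax P* = £47, Q* = 164; post-tax Q = 152; per-unit burden on consumers = £12.
Difference: £4 vs £12 → market B is larger by £8.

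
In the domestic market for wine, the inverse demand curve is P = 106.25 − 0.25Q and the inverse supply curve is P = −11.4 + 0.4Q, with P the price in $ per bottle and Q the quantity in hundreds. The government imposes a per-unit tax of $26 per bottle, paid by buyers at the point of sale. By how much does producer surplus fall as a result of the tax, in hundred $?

Rewrite in direct form: Qd = 425 − 4P and Qs = 2.5P + 28.5.
Without the tax, 425 − 4P = 2.5P + 28.5 gives 6.5P = 396.5, so P* = $61 and Q* = 181.
With the tax collected from buyers, demand (in seller-price terms) shifts: Qd = 425 − 4(P + 26).
Solving gives Q = 141 with buyers paying $71 and sellers receiving $45 (the $26 wedge).
ΔPS is the trapezoid between Q = 141 and Q = 181 of height $16: ½ · (181 + 141) · 16 = $2576.

Producer surplus falls by $2576 hundred.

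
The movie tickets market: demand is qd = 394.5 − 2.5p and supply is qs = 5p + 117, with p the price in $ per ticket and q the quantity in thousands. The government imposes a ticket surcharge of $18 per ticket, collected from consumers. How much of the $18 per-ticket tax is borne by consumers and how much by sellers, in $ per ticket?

Consumers bear $12 per ticket; sellers bear $6 per ticket.

Without the tax, 394.5 − 2.5p = 5p + 117 gives 7.5p = 277.5, so p* = $37 and q* = 302.
With the tax collected from consumers, demand (in seller-price terms) shifts: qd = 394.5 − 2.5(p + 18).
New equilibrium: consumers pay $49, sellers receive $31, q = 272. (Wedge: pb − ps = 18.)
Burden on consumers: $12; on sellers: $6. (They sum to $18.)
The less price-elastic side of the market bears the larger share of a per-unit tax.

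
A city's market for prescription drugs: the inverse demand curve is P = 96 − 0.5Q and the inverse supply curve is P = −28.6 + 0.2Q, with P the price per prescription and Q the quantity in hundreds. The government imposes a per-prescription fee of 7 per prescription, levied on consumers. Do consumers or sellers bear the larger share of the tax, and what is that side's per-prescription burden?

Consumers bear the larger share: 5 per prescription.

Rewrite in direct form: Qd = 192 − 2P and Qs = 5P + 143.
Without the tax, 192 − 2P = 5P + 143 gives 7P = 49, so P* = 7 and Q* = 178.
With the tax collected from consumers, demand (in seller-price terms) shifts: Qd = 192 − 2(P + 7).
Solving gives Q = 168 with consumers paying 12 and sellers receiving 5 (the 7 wedge).
Per-prescription burden: consumers 5, sellers 2.
Consumers take the larger share because demand is less price-elastic here (demand slope 2 vs supply slope 5).
The less price-elastic side of the market bears the larger share of a per-unit tax.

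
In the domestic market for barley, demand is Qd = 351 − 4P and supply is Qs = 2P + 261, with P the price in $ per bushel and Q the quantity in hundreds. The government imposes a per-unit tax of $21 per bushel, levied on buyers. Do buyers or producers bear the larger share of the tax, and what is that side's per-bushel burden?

Producers bear the larger share: $14 per bushel.

Without the tax, 351 − 4P = 2P + 261 gives 6P = 90, so P* = $15 and Q* = 291.
With the tax collected from buyers, demand (in seller-price terms) shifts: Qd = 351 − 4(P + 21).
Solving gives Q = 263 with buyers paying $22 and producers receiving $1 (the $21 wedge).
Per-bushel burden: buyers $7, producers $14.
Producers take the larger share because supply is less price-elastic here (demand slope 4 vs supply slope 2).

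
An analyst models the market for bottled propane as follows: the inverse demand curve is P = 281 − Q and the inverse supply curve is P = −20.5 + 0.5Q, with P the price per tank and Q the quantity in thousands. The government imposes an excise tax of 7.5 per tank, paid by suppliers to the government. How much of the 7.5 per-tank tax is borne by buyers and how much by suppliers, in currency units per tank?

Inverting to Q(P) form: Qd = 281 − P; Qs = 2P + 41.
Before the tax: set 281 − P = 2P + 41 → P* = 80, Q* = 201.
With the tax collected from suppliers, supply shifts: Qs = 2(P − 7.5) + 41.
New equilibrium: buyers pay 85, suppliers receive 77.5, Q = 196. (Wedge: Pb − Ps = 7.5.)
Burden on buyers: 5; on suppliers: 2.5. (They sum to 7.5.)

Buyers bear 5 per tank; suppliers bear 2.5 per tank.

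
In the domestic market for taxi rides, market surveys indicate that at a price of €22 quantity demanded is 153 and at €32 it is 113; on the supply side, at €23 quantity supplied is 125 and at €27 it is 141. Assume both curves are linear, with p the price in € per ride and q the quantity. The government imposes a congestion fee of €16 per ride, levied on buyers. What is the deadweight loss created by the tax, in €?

Deadweight loss = €256.

Demand slope: (113 − 153)/(32 − 22) = -4, so qd = 241 − 4p.
Supply slope: (141 − 125)/(27 − 23) = 4, so qs = 4p + 33.
Without the tax, 241 − 4p = 4p + 33 gives 8p = 208, so p* = €26 and q* = 137.
With the tax collected from buyers, demand (in seller-price terms) shifts: qd = 241 − 4(p + 16).
New equilibrium: buyers pay €34, producers receive €18, q = 105. (Wedge: pb − ps = 16.)
Quantity falls by |ΔQ| = |137 − 105| = 32.
DWL = ½ · t · |ΔQ| = ½ · 16 · 32 = €256.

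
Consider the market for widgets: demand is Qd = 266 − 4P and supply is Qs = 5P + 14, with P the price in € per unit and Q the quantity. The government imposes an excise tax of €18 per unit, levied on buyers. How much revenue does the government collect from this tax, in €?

Before the tax: set 266 − 4P = 5P + 14 → P* = €28, Q* = 154.
With the tax collected from buyers, demand (in seller-price terms) shifts: Qd = 266 − 4(P + 18).
New equilibrium: buyers pay €38, sellers receive €20, Q = 114. (Wedge: Pb − Ps = 18.)
Revenue = t · Q = 18 · 114 = €2052.

Tax revenue = €2052.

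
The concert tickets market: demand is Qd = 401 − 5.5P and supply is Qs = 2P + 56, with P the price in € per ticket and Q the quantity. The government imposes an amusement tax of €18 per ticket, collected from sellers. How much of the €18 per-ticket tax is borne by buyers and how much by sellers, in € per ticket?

Buyers bear €4.8 per ticket; sellers bear €13.2 per ticket.

Before the tax: set 401 − 5.5P = 2P + 56 → P* = €46, Q* = 148.
With the tax collected from sellers, supply shifts: Qs = 2(P − 18) + 56.
Solving gives Q = 121.6 with buyers paying €50.8 and sellers receiving €32.8 (the €18 wedge).
Burden on buyers: €4.8; on sellers: €13.2. (They sum to €18.)
The less price-elastic side of the market bears the larger share of a per-unit tax.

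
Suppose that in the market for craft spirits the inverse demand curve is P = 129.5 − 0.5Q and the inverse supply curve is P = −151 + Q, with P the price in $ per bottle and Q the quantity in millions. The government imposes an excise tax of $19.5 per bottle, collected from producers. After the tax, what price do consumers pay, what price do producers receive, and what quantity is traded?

Consumers pay $42.5; producers receive $23; quantity = 174.

Inverting to Q(P) form: Qd = 259 − 2P; Qs = P + 151.
Without the tax, 259 − 2P = P + 151 gives 3P = 108, so P* = $36 and Q* = 187.
With the tax collected from producers, supply shifts: Qs = (P − 19.5) + 151.
Solving gives Q = 174 with consumers paying $42.5 and producers receiving $23 (the $19.5 wedge).
The less price-elastic side of the market bears the larger share of a per-unit tax.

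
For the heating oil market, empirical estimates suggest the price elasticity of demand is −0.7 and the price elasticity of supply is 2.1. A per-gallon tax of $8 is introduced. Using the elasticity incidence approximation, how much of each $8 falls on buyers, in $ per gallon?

Incidence ratio: buyers' share ≈ εs / (εs + |εd|) = 2.1 / (2.1 + 0.7) = 0.75.
So buyers bear ≈ 0.75 × $8 = $6; producers bear $2.

Buyers bear ≈ $6 per gallon.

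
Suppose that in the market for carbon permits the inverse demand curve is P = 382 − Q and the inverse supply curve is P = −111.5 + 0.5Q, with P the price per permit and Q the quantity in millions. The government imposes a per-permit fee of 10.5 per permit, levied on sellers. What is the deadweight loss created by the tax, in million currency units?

Rewrite in direct form: Qd = 382 − P and Qs = 2P + 223.
Without the tax, 382 − P = 2P + 223 gives 3P = 159, so P* = 53 and Q* = 329.
With the tax collected from sellers, supply shifts: Qs = 2(P − 10.5) + 223.
New equilibrium: consumers pay 60, sellers receive 49.5, Q = 322. (Wedge: Pb − Ps = 10.5.)
Quantity falls by |ΔQ| = |329 − 322| = 7.
DWL = ½ · t · |ΔQ| = ½ · 10.5 · 7 = 36.75.

Deadweight loss = 36.75 million.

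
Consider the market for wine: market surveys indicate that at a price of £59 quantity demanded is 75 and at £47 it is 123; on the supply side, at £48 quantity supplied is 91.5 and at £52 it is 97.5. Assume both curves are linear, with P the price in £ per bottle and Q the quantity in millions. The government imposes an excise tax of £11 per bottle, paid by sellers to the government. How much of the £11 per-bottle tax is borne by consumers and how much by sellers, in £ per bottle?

Consumers bear £3 per bottle; sellers bear £8 per bottle.

Demand slope: (123 − 75)/(47 − 59) = -4, so Qd = 311 − 4P.
Supply slope: (97.5 − 91.5)/(52 − 48) = 1.5, so Qs = 1.5P + 19.5.
Before the tax: set 311 − 4P = 1.5P + 19.5 → P* = £53, Q* = 99.
With the tax collected from sellers, supply shifts: Qs = 1.5(P − 11) + 19.5.
New equilibrium: consumers pay £56, sellers receive £45, Q = 87. (Wedge: Pb − Ps = 11.)
Burden on consumers: £3; on sellers: £8. (They sum to £11.)
The less price-elastic side of the market bears the larger share of a per-unit tax.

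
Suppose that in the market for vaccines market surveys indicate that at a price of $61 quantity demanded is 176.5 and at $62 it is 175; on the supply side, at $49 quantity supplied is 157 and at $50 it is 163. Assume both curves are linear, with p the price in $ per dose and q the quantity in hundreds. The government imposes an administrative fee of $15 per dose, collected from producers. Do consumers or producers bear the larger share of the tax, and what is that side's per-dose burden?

Demand slope: (175 − 176.5)/(62 − 61) = -1.5, so qd = 268 − 1.5p.
Supply slope: (163 − 157)/(50 − 49) = 6, so qs = 6p − 137.
Before the tax: set 268 − 1.5p = 6p − 137 → p* = $54, q* = 187.
With the tax collected from producers, supply shifts: qs = 6(p − 15) − 137.
New equilibrium: consumers pay $66, producers receive $51, q = 169. (Wedge: pb − ps = 15.)
Per-dose burden: consumers $12, producers $3.
Consumers take the larger share because demand is less price-elastic here (demand slope 1.5 vs supply slope 6).
The less price-elastic side of the market bears the larger share of a per-unit tax.

Consumers bear the larger share: $12 per dose.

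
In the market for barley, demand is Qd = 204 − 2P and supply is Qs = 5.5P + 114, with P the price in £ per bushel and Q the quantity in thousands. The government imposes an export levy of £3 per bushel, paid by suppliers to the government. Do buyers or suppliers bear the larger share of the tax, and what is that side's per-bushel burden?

Before the tax: set 204 − 2P = 5.5P + 114 → P* = £12, Q* = 180.
With the tax collected from suppliers, supply shifts: Qs = 5.5(P − 3) + 114.
New equilibrium: buyers pay £14.2, suppliers receive £11.2, Q = 175.6. (Wedge: Pb − Ps = 3.)
Per-bushel burden: buyers £2.2, suppliers £0.8.
Buyers take the larger share because demand is less price-elastic here (demand slope 2 vs supply slope 5.5).

Buyers bear the larger share: £2.2 per bushel.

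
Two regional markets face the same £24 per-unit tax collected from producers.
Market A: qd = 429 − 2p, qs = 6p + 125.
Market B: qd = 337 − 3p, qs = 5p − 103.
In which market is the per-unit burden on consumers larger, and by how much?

Market A, by £3.

Market A: pre-tax p* = £38, q* = 353; post-tax q = 317; per-unit burden on consumers = £18.
Market B: pre-tax p* = £55, q* = 172; post-tax q = 127; per-unit burden on consumers = £15.
Difference: £18 vs £15 → market A is larger by £3.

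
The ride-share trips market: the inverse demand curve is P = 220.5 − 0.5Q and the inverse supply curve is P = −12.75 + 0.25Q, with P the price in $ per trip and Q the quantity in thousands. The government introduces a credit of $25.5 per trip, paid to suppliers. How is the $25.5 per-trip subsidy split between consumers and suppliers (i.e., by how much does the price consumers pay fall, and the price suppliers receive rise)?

Inverting to Q(P) form: Qd = 441 − 2P; Qs = 4P + 51.
Without the subsidy, 441 − 2P = 4P + 51 gives 6P = 390, so P* = $65 and Q* = 311.
With a per-unit subsidy paid to suppliers, each receives P + 25.5 per unit sold, so supply becomes Qs = 4(P + 25.5) + 51.
Solving gives Q = 345 with consumers paying $48 and suppliers receiving $73.5 (the $25.5 wedge).
Gain to consumers: $17; to suppliers: $8.5. (They sum to $25.5.)

Consumers gain $17 per trip; suppliers gain $8.5 per trip.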